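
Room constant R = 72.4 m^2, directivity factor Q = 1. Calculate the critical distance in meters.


Given values:
  R = 72.4 m^2, Q = 1
Formula: d_c = 0.141 * sqrt(Q * R)
Compute Q * R = 1 * 72.4 = 72.4
Compute sqrt(72.4) = 8.5088
d_c = 0.141 * 8.5088 = 1.2

1.2 m


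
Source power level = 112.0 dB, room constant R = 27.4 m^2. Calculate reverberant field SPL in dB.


Given values:
  Lw = 112.0 dB, R = 27.4 m^2
Formula: SPL = Lw + 10 * log10(4 / R)
Compute 4 / R = 4 / 27.4 = 0.145985
Compute 10 * log10(0.145985) = -8.3569
SPL = 112.0 + (-8.3569) = 103.64

103.64 dB


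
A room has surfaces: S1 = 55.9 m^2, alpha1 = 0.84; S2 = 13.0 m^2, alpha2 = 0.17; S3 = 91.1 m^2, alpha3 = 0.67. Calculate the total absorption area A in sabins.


Given surfaces:
  Surface 1: 55.9 * 0.84 = 46.956
  Surface 2: 13.0 * 0.17 = 2.21
  Surface 3: 91.1 * 0.67 = 61.037
Formula: A = sum(Si * alpha_i)
A = 46.956 + 2.21 + 61.037
A = 110.2

110.2 sabins


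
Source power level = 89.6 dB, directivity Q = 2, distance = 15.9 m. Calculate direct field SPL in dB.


Given values:
  Lw = 89.6 dB, Q = 2, r = 15.9 m
Formula: SPL = Lw + 10 * log10(Q / (4 * pi * r^2))
Compute 4 * pi * r^2 = 4 * pi * 15.9^2 = 3176.9042
Compute Q / denom = 2 / 3176.9042 = 0.00062954
Compute 10 * log10(0.00062954) = -32.0098
SPL = 89.6 + (-32.0098) = 57.59

57.59 dB


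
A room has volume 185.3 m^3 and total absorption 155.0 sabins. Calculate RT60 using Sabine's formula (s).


Given values:
  V = 185.3 m^3
  A = 155.0 sabins
Formula: RT60 = 0.161 * V / A
Numerator: 0.161 * 185.3 = 29.8333
RT60 = 29.8333 / 155.0 = 0.192

0.192 s


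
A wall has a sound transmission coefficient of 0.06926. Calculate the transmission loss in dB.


Given values:
  tau = 0.06926
Formula: TL = 10 * log10(1 / tau)
Compute 1 / tau = 1 / 0.06926 = 14.4383
Compute log10(14.4383) = 1.159516
TL = 10 * 1.159516 = 11.6

11.6 dB


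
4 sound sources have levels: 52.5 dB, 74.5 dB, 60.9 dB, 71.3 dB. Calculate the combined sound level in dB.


Formula: L_total = 10 * log10( sum(10^(Li/10)) )
  Source 1: 10^(52.5/10) = 177827.941
  Source 2: 10^(74.5/10) = 28183829.3126
  Source 3: 10^(60.9/10) = 1230268.7708
  Source 4: 10^(71.3/10) = 13489628.8259
Sum of linear values = 43081554.8503
L_total = 10 * log10(43081554.8503) = 76.34

76.34 dB


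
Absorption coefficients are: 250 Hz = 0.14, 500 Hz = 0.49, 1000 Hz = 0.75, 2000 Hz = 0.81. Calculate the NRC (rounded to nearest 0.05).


Given values:
  a_250 = 0.14, a_500 = 0.49
  a_1000 = 0.75, a_2000 = 0.81
Formula: NRC = (a250 + a500 + a1000 + a2000) / 4
Sum = 0.14 + 0.49 + 0.75 + 0.81 = 2.19
NRC = 2.19 / 4 = 0.5475
Rounded to nearest 0.05: 0.55

0.55


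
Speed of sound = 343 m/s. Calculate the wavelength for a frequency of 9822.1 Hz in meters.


Given values:
  c = 343 m/s, f = 9822.1 Hz
Formula: lambda = c / f
lambda = 343 / 9822.1
lambda = 0.0349

0.0349 m


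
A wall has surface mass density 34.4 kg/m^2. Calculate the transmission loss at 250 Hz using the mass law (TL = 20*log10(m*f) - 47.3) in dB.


Given values:
  m = 34.4 kg/m^2, f = 250 Hz
Formula: TL = 20 * log10(m * f) - 47.3
Compute m * f = 34.4 * 250 = 8600.0
Compute log10(8600.0) = 3.934498
Compute 20 * 3.934498 = 78.69
TL = 78.69 - 47.3 = 31.39

31.39 dB


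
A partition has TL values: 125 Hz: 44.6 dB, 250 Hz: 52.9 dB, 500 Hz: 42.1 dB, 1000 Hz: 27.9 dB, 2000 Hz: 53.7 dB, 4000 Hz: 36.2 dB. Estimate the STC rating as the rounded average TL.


Given TL values at each frequency:
  125 Hz: 44.6 dB
  250 Hz: 52.9 dB
  500 Hz: 42.1 dB
  1000 Hz: 27.9 dB
  2000 Hz: 53.7 dB
  4000 Hz: 36.2 dB
Formula: STC ~ round(average of TL values)
Sum = 44.6 + 52.9 + 42.1 + 27.9 + 53.7 + 36.2 = 257.4
Average = 257.4 / 6 = 42.9
Rounded: 43

43


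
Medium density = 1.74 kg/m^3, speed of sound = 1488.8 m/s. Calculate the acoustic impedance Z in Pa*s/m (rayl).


Given values:
  rho = 1.74 kg/m^3
  c = 1488.8 m/s
Formula: Z = rho * c
Z = 1.74 * 1488.8
Z = 2590.51

2590.51 rayl


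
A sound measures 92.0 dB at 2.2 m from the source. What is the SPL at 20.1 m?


Given values:
  SPL1 = 92.0 dB, r1 = 2.2 m, r2 = 20.1 m
Formula: SPL2 = SPL1 - 20 * log10(r2 / r1)
Compute ratio: r2 / r1 = 20.1 / 2.2 = 9.1364
Compute log10: log10(9.1364) = 0.960775
Compute drop: 20 * 0.960775 = 19.2155
SPL2 = 92.0 - 19.2155 = 72.78

72.78 dB


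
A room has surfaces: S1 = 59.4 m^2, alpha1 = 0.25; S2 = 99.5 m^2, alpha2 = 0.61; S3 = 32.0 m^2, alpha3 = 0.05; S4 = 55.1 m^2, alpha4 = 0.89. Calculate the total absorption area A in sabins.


Given surfaces:
  Surface 1: 59.4 * 0.25 = 14.85
  Surface 2: 99.5 * 0.61 = 60.695
  Surface 3: 32.0 * 0.05 = 1.6
  Surface 4: 55.1 * 0.89 = 49.039
Formula: A = sum(Si * alpha_i)
A = 14.85 + 60.695 + 1.6 + 49.039
A = 126.18

126.18 sabins


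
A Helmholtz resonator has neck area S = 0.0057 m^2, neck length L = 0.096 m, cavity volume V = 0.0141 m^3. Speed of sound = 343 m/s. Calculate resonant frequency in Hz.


Given values:
  S = 0.0057 m^2, L = 0.096 m, V = 0.0141 m^3, c = 343 m/s
Formula: f = (c / (2*pi)) * sqrt(S / (V * L))
Compute V * L = 0.0141 * 0.096 = 0.0013536
Compute S / (V * L) = 0.0057 / 0.0013536 = 4.211
Compute sqrt(4.211) = 2.052072
Compute c / (2*pi) = 343 / 6.283185 = 54.590148
f = 54.590148 * 2.052072 = 112.02

112.02 Hz


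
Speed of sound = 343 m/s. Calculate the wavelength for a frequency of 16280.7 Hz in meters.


Given values:
  c = 343 m/s, f = 16280.7 Hz
Formula: lambda = c / f
lambda = 343 / 16280.7
lambda = 0.0211

0.0211 m


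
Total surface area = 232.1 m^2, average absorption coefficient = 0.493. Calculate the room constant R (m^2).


Given values:
  S = 232.1 m^2, alpha = 0.493
Formula: R = S * alpha / (1 - alpha)
Numerator: 232.1 * 0.493 = 114.4253
Denominator: 1 - 0.493 = 0.507
R = 114.4253 / 0.507 = 225.69

225.69 m^2


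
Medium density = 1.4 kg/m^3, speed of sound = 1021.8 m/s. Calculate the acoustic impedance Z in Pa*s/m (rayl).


Given values:
  rho = 1.4 kg/m^3
  c = 1021.8 m/s
Formula: Z = rho * c
Z = 1.4 * 1021.8
Z = 1430.52

1430.52 rayl


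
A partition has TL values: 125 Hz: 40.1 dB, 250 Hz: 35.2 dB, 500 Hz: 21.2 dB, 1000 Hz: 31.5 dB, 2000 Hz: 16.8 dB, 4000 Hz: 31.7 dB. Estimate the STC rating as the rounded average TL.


Given TL values at each frequency:
  125 Hz: 40.1 dB
  250 Hz: 35.2 dB
  500 Hz: 21.2 dB
  1000 Hz: 31.5 dB
  2000 Hz: 16.8 dB
  4000 Hz: 31.7 dB
Formula: STC ~ round(average of TL values)
Sum = 40.1 + 35.2 + 21.2 + 31.5 + 16.8 + 31.7 = 176.5
Average = 176.5 / 6 = 29.42
Rounded: 29

29


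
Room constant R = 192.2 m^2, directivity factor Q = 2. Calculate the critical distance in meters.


Given values:
  R = 192.2 m^2, Q = 2
Formula: d_c = 0.141 * sqrt(Q * R)
Compute Q * R = 2 * 192.2 = 384.4
Compute sqrt(384.4) = 19.6061
d_c = 0.141 * 19.6061 = 2.764

2.764 m


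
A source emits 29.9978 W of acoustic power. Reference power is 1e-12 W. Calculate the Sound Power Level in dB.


Given values:
  W = 29.9978 W
  W_ref = 1e-12 W
Formula: SWL = 10 * log10(W / W_ref)
Compute ratio: W / W_ref = 29997800000000
Compute log10: log10(29997800000000) = 13.477089
Multiply: SWL = 10 * 13.477089 = 134.77

134.77 dB


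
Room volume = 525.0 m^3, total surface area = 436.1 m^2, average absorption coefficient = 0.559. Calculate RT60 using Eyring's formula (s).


Given values:
  V = 525.0 m^3, S = 436.1 m^2, alpha = 0.559
Formula: RT60 = 0.161 * V / (-S * ln(1 - alpha))
Compute ln(1 - 0.559) = ln(0.441) = -0.81871
Denominator: -436.1 * -0.81871 = 357.0394
Numerator: 0.161 * 525.0 = 84.525
RT60 = 84.525 / 357.0394 = 0.237

0.237 s


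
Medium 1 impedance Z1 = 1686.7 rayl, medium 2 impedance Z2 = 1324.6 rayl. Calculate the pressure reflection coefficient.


Given values:
  Z1 = 1686.7 rayl, Z2 = 1324.6 rayl
Formula: R = (Z2 - Z1) / (Z2 + Z1)
Numerator: Z2 - Z1 = 1324.6 - 1686.7 = -362.1
Denominator: Z2 + Z1 = 1324.6 + 1686.7 = 3011.3
R = -362.1 / 3011.3 = -0.1202

-0.1202


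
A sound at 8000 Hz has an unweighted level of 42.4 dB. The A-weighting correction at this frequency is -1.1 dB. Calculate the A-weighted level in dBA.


Given values:
  SPL = 42.4 dB
  A-weighting at 8000 Hz = -1.1 dB
Formula: L_A = SPL + A_weight
L_A = 42.4 + (-1.1)
L_A = 41.3

41.3 dBA


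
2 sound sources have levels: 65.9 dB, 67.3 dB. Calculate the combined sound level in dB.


Formula: L_total = 10 * log10( sum(10^(Li/10)) )
  Source 1: 10^(65.9/10) = 3890451.4499
  Source 2: 10^(67.3/10) = 5370317.9637
Sum of linear values = 9260769.4136
L_total = 10 * log10(9260769.4136) = 69.67

69.67 dB


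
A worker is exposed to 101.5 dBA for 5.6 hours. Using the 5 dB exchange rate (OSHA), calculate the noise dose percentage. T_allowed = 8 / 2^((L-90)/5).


Given values:
  L = 101.5 dBA, T = 5.6 hours
Formula: T_allowed = 8 / 2^((L - 90) / 5)
Compute exponent: (101.5 - 90) / 5 = 2.3
Compute 2^(2.3) = 4.924578
T_allowed = 8 / 4.924578 = 1.624505 hours
Dose = (T / T_allowed) * 100
Dose = (5.6 / 1.624505) * 100 = 344.72

344.72 %


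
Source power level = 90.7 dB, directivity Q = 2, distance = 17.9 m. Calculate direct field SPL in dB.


Given values:
  Lw = 90.7 dB, Q = 2, r = 17.9 m
Formula: SPL = Lw + 10 * log10(Q / (4 * pi * r^2))
Compute 4 * pi * r^2 = 4 * pi * 17.9^2 = 4026.3908
Compute Q / denom = 2 / 4026.3908 = 0.00049672
Compute 10 * log10(0.00049672) = -33.0389
SPL = 90.7 + (-33.0389) = 57.66

57.66 dB


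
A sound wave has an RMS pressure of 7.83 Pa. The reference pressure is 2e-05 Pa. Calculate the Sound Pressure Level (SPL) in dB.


Given values:
  p = 7.83 Pa
  p_ref = 2e-05 Pa
Formula: SPL = 20 * log10(p / p_ref)
Compute ratio: p / p_ref = 7.83 / 2e-05 = 391500
Compute log10: log10(391500) = 5.592732
Multiply: SPL = 20 * 5.592732 = 111.85

111.85 dB


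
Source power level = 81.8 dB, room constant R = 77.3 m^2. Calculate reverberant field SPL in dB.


Given values:
  Lw = 81.8 dB, R = 77.3 m^2
Formula: SPL = Lw + 10 * log10(4 / R)
Compute 4 / R = 4 / 77.3 = 0.051746
Compute 10 * log10(0.051746) = -12.8612
SPL = 81.8 + (-12.8612) = 68.94

68.94 dB


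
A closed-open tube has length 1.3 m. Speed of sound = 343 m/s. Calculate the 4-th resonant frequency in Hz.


Given values:
  Tube type: closed-open, L = 1.3 m, c = 343 m/s, n = 4
Formula: f_n = (2n - 1) * c / (4 * L)
Compute 2n - 1 = 2*4 - 1 = 7
Compute 4 * L = 4 * 1.3 = 5.2
f = 7 * 343 / 5.2
f = 461.73

461.73 Hz


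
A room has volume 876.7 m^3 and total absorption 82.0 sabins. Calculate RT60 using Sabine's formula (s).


Given values:
  V = 876.7 m^3
  A = 82.0 sabins
Formula: RT60 = 0.161 * V / A
Numerator: 0.161 * 876.7 = 141.1487
RT60 = 141.1487 / 82.0 = 1.721

1.721 s


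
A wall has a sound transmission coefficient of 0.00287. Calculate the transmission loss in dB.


Given values:
  tau = 0.00287
Formula: TL = 10 * log10(1 / tau)
Compute 1 / tau = 1 / 0.00287 = 348.4321
Compute log10(348.4321) = 2.542118
TL = 10 * 2.542118 = 25.42

25.42 dB


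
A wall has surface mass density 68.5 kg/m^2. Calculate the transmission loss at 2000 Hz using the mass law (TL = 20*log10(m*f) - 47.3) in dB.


Given values:
  m = 68.5 kg/m^2, f = 2000 Hz
Formula: TL = 20 * log10(m * f) - 47.3
Compute m * f = 68.5 * 2000 = 137000.0
Compute log10(137000.0) = 5.136721
Compute 20 * 5.136721 = 102.7344
TL = 102.7344 - 47.3 = 55.43

55.43 dB


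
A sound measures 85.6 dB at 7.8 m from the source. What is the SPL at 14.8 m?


Given values:
  SPL1 = 85.6 dB, r1 = 7.8 m, r2 = 14.8 m
Formula: SPL2 = SPL1 - 20 * log10(r2 / r1)
Compute ratio: r2 / r1 = 14.8 / 7.8 = 1.8974
Compute log10: log10(1.8974) = 0.278159
Compute drop: 20 * 0.278159 = 5.5632
SPL2 = 85.6 - 5.5632 = 80.04

80.04 dB


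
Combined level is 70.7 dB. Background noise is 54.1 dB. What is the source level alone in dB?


Given values:
  L_total = 70.7 dB, L_bg = 54.1 dB
Formula: L_source = 10 * log10(10^(L_total/10) - 10^(L_bg/10))
Convert to linear:
  10^(70.7/10) = 11748975.5494
  10^(54.1/10) = 257039.5783
Difference: 11748975.5494 - 257039.5783 = 11491935.9711
L_source = 10 * log10(11491935.9711) = 70.6

70.6 dB


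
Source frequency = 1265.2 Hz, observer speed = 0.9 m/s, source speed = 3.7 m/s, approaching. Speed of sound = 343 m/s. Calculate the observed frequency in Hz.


Given values:
  f_s = 1265.2 Hz, v_o = 0.9 m/s, v_s = 3.7 m/s
  Direction: approaching
Formula: f_o = f_s * (c + v_o) / (c - v_s)
Numerator: c + v_o = 343 + 0.9 = 343.9
Denominator: c - v_s = 343 - 3.7 = 339.3
f_o = 1265.2 * 343.9 / 339.3 = 1282.35

1282.35 Hz


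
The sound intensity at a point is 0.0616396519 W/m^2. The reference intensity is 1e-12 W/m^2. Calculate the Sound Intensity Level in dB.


Given values:
  I = 0.0616396519 W/m^2
  I_ref = 1e-12 W/m^2
Formula: SIL = 10 * log10(I / I_ref)
Compute ratio: I / I_ref = 61639651900
Compute log10: log10(61639651900) = 10.78986
Multiply: SIL = 10 * 10.78986 = 107.9

107.9 dB


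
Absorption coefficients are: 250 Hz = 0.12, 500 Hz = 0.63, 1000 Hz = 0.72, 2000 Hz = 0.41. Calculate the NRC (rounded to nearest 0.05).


Given values:
  a_250 = 0.12, a_500 = 0.63
  a_1000 = 0.72, a_2000 = 0.41
Formula: NRC = (a250 + a500 + a1000 + a2000) / 4
Sum = 0.12 + 0.63 + 0.72 + 0.41 = 1.88
NRC = 1.88 / 4 = 0.47
Rounded to nearest 0.05: 0.45

0.45


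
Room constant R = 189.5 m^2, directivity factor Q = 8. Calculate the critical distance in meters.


Given values:
  R = 189.5 m^2, Q = 8
Formula: d_c = 0.141 * sqrt(Q * R)
Compute Q * R = 8 * 189.5 = 1516.0
Compute sqrt(1516.0) = 38.9358
d_c = 0.141 * 38.9358 = 5.49

5.49 m


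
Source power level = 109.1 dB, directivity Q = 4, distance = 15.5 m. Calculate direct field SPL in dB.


Given values:
  Lw = 109.1 dB, Q = 4, r = 15.5 m
Formula: SPL = Lw + 10 * log10(Q / (4 * pi * r^2))
Compute 4 * pi * r^2 = 4 * pi * 15.5^2 = 3019.0705
Compute Q / denom = 4 / 3019.0705 = 0.00132491
Compute 10 * log10(0.00132491) = -28.7781
SPL = 109.1 + (-28.7781) = 80.32

80.32 dB


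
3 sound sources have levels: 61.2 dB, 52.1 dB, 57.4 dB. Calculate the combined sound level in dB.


Formula: L_total = 10 * log10( sum(10^(Li/10)) )
  Source 1: 10^(61.2/10) = 1318256.7386
  Source 2: 10^(52.1/10) = 162181.0097
  Source 3: 10^(57.4/10) = 549540.8739
Sum of linear values = 2029978.6222
L_total = 10 * log10(2029978.6222) = 63.07

63.07 dB


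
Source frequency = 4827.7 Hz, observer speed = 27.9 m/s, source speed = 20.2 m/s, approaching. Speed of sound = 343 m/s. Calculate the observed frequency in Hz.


Given values:
  f_s = 4827.7 Hz, v_o = 27.9 m/s, v_s = 20.2 m/s
  Direction: approaching
Formula: f_o = f_s * (c + v_o) / (c - v_s)
Numerator: c + v_o = 343 + 27.9 = 370.9
Denominator: c - v_s = 343 - 20.2 = 322.8
f_o = 4827.7 * 370.9 / 322.8 = 5547.07

5547.07 Hz


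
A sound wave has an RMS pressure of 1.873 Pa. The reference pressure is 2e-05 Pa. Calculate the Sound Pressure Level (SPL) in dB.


Given values:
  p = 1.873 Pa
  p_ref = 2e-05 Pa
Formula: SPL = 20 * log10(p / p_ref)
Compute ratio: p / p_ref = 1.873 / 2e-05 = 93650
Compute log10: log10(93650) = 4.971508
Multiply: SPL = 20 * 4.971508 = 99.43

99.43 dB


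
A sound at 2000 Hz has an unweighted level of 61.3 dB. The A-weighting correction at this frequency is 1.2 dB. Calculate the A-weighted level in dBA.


Given values:
  SPL = 61.3 dB
  A-weighting at 2000 Hz = 1.2 dB
Formula: L_A = SPL + A_weight
L_A = 61.3 + (1.2)
L_A = 62.5

62.5 dBA


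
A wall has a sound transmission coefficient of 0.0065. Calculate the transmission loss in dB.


Given values:
  tau = 0.0065
Formula: TL = 10 * log10(1 / tau)
Compute 1 / tau = 1 / 0.0065 = 153.8462
Compute log10(153.8462) = 2.187087
TL = 10 * 2.187087 = 21.87

21.87 dB


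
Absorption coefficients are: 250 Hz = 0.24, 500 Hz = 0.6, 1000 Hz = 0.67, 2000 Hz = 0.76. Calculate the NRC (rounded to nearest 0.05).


Given values:
  a_250 = 0.24, a_500 = 0.6
  a_1000 = 0.67, a_2000 = 0.76
Formula: NRC = (a250 + a500 + a1000 + a2000) / 4
Sum = 0.24 + 0.6 + 0.67 + 0.76 = 2.27
NRC = 2.27 / 4 = 0.5675
Rounded to nearest 0.05: 0.55

0.55


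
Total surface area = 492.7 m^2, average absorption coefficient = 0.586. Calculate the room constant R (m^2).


Given values:
  S = 492.7 m^2, alpha = 0.586
Formula: R = S * alpha / (1 - alpha)
Numerator: 492.7 * 0.586 = 288.7222
Denominator: 1 - 0.586 = 0.414
R = 288.7222 / 0.414 = 697.4

697.4 m^2


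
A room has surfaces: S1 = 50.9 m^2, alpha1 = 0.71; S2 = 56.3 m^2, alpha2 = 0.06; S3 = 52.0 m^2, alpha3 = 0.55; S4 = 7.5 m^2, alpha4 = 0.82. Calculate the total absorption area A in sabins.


Given surfaces:
  Surface 1: 50.9 * 0.71 = 36.139
  Surface 2: 56.3 * 0.06 = 3.378
  Surface 3: 52.0 * 0.55 = 28.6
  Surface 4: 7.5 * 0.82 = 6.15
Formula: A = sum(Si * alpha_i)
A = 36.139 + 3.378 + 28.6 + 6.15
A = 74.27

74.27 sabins


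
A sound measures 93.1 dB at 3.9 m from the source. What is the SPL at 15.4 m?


Given values:
  SPL1 = 93.1 dB, r1 = 3.9 m, r2 = 15.4 m
Formula: SPL2 = SPL1 - 20 * log10(r2 / r1)
Compute ratio: r2 / r1 = 15.4 / 3.9 = 3.9487
Compute log10: log10(3.9487) = 0.596454
Compute drop: 20 * 0.596454 = 11.9291
SPL2 = 93.1 - 11.9291 = 81.17

81.17 dB


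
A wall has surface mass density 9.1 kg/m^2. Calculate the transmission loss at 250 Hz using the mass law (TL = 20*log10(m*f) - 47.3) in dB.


Given values:
  m = 9.1 kg/m^2, f = 250 Hz
Formula: TL = 20 * log10(m * f) - 47.3
Compute m * f = 9.1 * 250 = 2275.0
Compute log10(2275.0) = 3.356981
Compute 20 * 3.356981 = 67.1396
TL = 67.1396 - 47.3 = 19.84

19.84 dB


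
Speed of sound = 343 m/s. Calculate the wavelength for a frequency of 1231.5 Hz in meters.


Given values:
  c = 343 m/s, f = 1231.5 Hz
Formula: lambda = c / f
lambda = 343 / 1231.5
lambda = 0.2785

0.2785 m


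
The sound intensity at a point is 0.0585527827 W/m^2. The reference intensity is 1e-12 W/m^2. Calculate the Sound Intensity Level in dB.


Given values:
  I = 0.0585527827 W/m^2
  I_ref = 1e-12 W/m^2
Formula: SIL = 10 * log10(I / I_ref)
Compute ratio: I / I_ref = 58552782700
Compute log10: log10(58552782700) = 10.767548
Multiply: SIL = 10 * 10.767548 = 107.68

107.68 dB


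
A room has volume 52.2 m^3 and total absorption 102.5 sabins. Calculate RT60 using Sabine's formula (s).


Given values:
  V = 52.2 m^3
  A = 102.5 sabins
Formula: RT60 = 0.161 * V / A
Numerator: 0.161 * 52.2 = 8.4042
RT60 = 8.4042 / 102.5 = 0.082

0.082 s


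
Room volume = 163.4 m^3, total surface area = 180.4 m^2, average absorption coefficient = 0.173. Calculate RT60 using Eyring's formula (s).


Given values:
  V = 163.4 m^3, S = 180.4 m^2, alpha = 0.173
Formula: RT60 = 0.161 * V / (-S * ln(1 - alpha))
Compute ln(1 - 0.173) = ln(0.827) = -0.189951
Denominator: -180.4 * -0.189951 = 34.2672
Numerator: 0.161 * 163.4 = 26.3074
RT60 = 26.3074 / 34.2672 = 0.768

0.768 s


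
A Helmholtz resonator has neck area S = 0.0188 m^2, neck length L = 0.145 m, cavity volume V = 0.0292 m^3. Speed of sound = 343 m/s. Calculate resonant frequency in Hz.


Given values:
  S = 0.0188 m^2, L = 0.145 m, V = 0.0292 m^3, c = 343 m/s
Formula: f = (c / (2*pi)) * sqrt(S / (V * L))
Compute V * L = 0.0292 * 0.145 = 0.004234
Compute S / (V * L) = 0.0188 / 0.004234 = 4.4402
Compute sqrt(4.4402) = 2.107178
Compute c / (2*pi) = 343 / 6.283185 = 54.590148
f = 54.590148 * 2.107178 = 115.03

115.03 Hz


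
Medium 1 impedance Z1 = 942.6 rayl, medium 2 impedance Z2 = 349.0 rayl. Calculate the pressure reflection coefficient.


Given values:
  Z1 = 942.6 rayl, Z2 = 349.0 rayl
Formula: R = (Z2 - Z1) / (Z2 + Z1)
Numerator: Z2 - Z1 = 349.0 - 942.6 = -593.6
Denominator: Z2 + Z1 = 349.0 + 942.6 = 1291.6
R = -593.6 / 1291.6 = -0.4596

-0.4596


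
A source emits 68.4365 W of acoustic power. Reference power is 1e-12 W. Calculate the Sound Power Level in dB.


Given values:
  W = 68.4365 W
  W_ref = 1e-12 W
Formula: SWL = 10 * log10(W / W_ref)
Compute ratio: W / W_ref = 68436500000000
Compute log10: log10(68436500000000) = 13.835288
Multiply: SWL = 10 * 13.835288 = 138.35

138.35 dB


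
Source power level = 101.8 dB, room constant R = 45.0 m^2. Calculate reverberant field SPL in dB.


Given values:
  Lw = 101.8 dB, R = 45.0 m^2
Formula: SPL = Lw + 10 * log10(4 / R)
Compute 4 / R = 4 / 45.0 = 0.088889
Compute 10 * log10(0.088889) = -10.5115
SPL = 101.8 + (-10.5115) = 91.29

91.29 dB


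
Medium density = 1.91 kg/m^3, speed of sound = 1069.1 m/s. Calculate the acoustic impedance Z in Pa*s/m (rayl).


Given values:
  rho = 1.91 kg/m^3
  c = 1069.1 m/s
Formula: Z = rho * c
Z = 1.91 * 1069.1
Z = 2041.98

2041.98 rayl


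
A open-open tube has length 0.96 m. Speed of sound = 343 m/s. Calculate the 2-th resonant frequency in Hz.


Given values:
  Tube type: open-open, L = 0.96 m, c = 343 m/s, n = 2
Formula: f_n = n * c / (2 * L)
Compute 2 * L = 2 * 0.96 = 1.92
f = 2 * 343 / 1.92
f = 357.29

357.29 Hz


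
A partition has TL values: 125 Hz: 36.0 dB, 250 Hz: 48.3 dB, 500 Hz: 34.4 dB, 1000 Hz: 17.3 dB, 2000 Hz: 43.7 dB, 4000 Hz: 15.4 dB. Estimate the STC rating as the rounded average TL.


Given TL values at each frequency:
  125 Hz: 36.0 dB
  250 Hz: 48.3 dB
  500 Hz: 34.4 dB
  1000 Hz: 17.3 dB
  2000 Hz: 43.7 dB
  4000 Hz: 15.4 dB
Formula: STC ~ round(average of TL values)
Sum = 36.0 + 48.3 + 34.4 + 17.3 + 43.7 + 15.4 = 195.1
Average = 195.1 / 6 = 32.52
Rounded: 33

33


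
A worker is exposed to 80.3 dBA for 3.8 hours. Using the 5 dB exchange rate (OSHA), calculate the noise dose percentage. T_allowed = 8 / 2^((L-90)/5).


Given values:
  L = 80.3 dBA, T = 3.8 hours
Formula: T_allowed = 8 / 2^((L - 90) / 5)
Compute exponent: (80.3 - 90) / 5 = -1.94
Compute 2^(-1.94) = 0.260616
T_allowed = 8 / 0.260616 = 30.696504 hours
Dose = (T / T_allowed) * 100
Dose = (3.8 / 30.696504) * 100 = 12.38

12.38 %


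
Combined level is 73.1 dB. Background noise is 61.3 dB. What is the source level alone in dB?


Given values:
  L_total = 73.1 dB, L_bg = 61.3 dB
Formula: L_source = 10 * log10(10^(L_total/10) - 10^(L_bg/10))
Convert to linear:
  10^(73.1/10) = 20417379.4467
  10^(61.3/10) = 1348962.8826
Difference: 20417379.4467 - 1348962.8826 = 19068416.5641
L_source = 10 * log10(19068416.5641) = 72.8

72.8 dB


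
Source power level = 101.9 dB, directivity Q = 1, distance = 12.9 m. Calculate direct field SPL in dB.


Given values:
  Lw = 101.9 dB, Q = 1, r = 12.9 m
Formula: SPL = Lw + 10 * log10(Q / (4 * pi * r^2))
Compute 4 * pi * r^2 = 4 * pi * 12.9^2 = 2091.1697
Compute Q / denom = 1 / 2091.1697 = 0.0004782
Compute 10 * log10(0.0004782) = -33.2039
SPL = 101.9 + (-33.2039) = 68.7

68.7 dB


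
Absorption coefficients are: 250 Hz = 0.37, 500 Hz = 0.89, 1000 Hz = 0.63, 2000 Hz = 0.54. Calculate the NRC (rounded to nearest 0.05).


Given values:
  a_250 = 0.37, a_500 = 0.89
  a_1000 = 0.63, a_2000 = 0.54
Formula: NRC = (a250 + a500 + a1000 + a2000) / 4
Sum = 0.37 + 0.89 + 0.63 + 0.54 = 2.43
NRC = 2.43 / 4 = 0.6075
Rounded to nearest 0.05: 0.6

0.6


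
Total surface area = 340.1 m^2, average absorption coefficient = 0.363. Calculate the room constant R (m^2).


Given values:
  S = 340.1 m^2, alpha = 0.363
Formula: R = S * alpha / (1 - alpha)
Numerator: 340.1 * 0.363 = 123.4563
Denominator: 1 - 0.363 = 0.637
R = 123.4563 / 0.637 = 193.81

193.81 m^2


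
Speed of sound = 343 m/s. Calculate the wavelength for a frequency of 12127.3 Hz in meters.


Given values:
  c = 343 m/s, f = 12127.3 Hz
Formula: lambda = c / f
lambda = 343 / 12127.3
lambda = 0.0283

0.0283 m


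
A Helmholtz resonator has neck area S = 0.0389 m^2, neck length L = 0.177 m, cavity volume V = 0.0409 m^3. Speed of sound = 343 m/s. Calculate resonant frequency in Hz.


Given values:
  S = 0.0389 m^2, L = 0.177 m, V = 0.0409 m^3, c = 343 m/s
Formula: f = (c / (2*pi)) * sqrt(S / (V * L))
Compute V * L = 0.0409 * 0.177 = 0.0072393
Compute S / (V * L) = 0.0389 / 0.0072393 = 5.3734
Compute sqrt(5.3734) = 2.31806
Compute c / (2*pi) = 343 / 6.283185 = 54.590148
f = 54.590148 * 2.31806 = 126.54

126.54 Hz


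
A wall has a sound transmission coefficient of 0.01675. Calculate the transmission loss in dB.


Given values:
  tau = 0.01675
Formula: TL = 10 * log10(1 / tau)
Compute 1 / tau = 1 / 0.01675 = 59.7015
Compute log10(59.7015) = 1.775985
TL = 10 * 1.775985 = 17.76

17.76 dB


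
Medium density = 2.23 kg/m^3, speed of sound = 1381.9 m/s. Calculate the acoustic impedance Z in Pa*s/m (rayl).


Given values:
  rho = 2.23 kg/m^3
  c = 1381.9 m/s
Formula: Z = rho * c
Z = 2.23 * 1381.9
Z = 3081.64

3081.64 rayl


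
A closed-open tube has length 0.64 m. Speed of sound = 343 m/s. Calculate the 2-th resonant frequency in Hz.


Given values:
  Tube type: closed-open, L = 0.64 m, c = 343 m/s, n = 2
Formula: f_n = (2n - 1) * c / (4 * L)
Compute 2n - 1 = 2*2 - 1 = 3
Compute 4 * L = 4 * 0.64 = 2.56
f = 3 * 343 / 2.56
f = 401.95

401.95 Hz


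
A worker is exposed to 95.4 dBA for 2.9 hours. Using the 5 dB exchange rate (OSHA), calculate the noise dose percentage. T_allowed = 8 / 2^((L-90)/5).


Given values:
  L = 95.4 dBA, T = 2.9 hours
Formula: T_allowed = 8 / 2^((L - 90) / 5)
Compute exponent: (95.4 - 90) / 5 = 1.08
Compute 2^(1.08) = 2.114036
T_allowed = 8 / 2.114036 = 3.784231 hours
Dose = (T / T_allowed) * 100
Dose = (2.9 / 3.784231) * 100 = 76.63

76.63 %


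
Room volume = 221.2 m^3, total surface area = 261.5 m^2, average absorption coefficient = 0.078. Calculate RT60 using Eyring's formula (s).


Given values:
  V = 221.2 m^3, S = 261.5 m^2, alpha = 0.078
Formula: RT60 = 0.161 * V / (-S * ln(1 - alpha))
Compute ln(1 - 0.078) = ln(0.922) = -0.08121
Denominator: -261.5 * -0.08121 = 21.2364
Numerator: 0.161 * 221.2 = 35.6132
RT60 = 35.6132 / 21.2364 = 1.677

1.677 s


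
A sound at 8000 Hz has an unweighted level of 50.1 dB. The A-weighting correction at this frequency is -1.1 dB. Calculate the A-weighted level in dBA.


Given values:
  SPL = 50.1 dB
  A-weighting at 8000 Hz = -1.1 dB
Formula: L_A = SPL + A_weight
L_A = 50.1 + (-1.1)
L_A = 49.0

49.0 dBA


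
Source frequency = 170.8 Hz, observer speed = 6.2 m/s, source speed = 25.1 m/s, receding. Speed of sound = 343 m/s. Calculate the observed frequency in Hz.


Given values:
  f_s = 170.8 Hz, v_o = 6.2 m/s, v_s = 25.1 m/s
  Direction: receding
Formula: f_o = f_s * (c - v_o) / (c + v_s)
Numerator: c - v_o = 343 - 6.2 = 336.8
Denominator: c + v_s = 343 + 25.1 = 368.1
f_o = 170.8 * 336.8 / 368.1 = 156.28

156.28 Hz


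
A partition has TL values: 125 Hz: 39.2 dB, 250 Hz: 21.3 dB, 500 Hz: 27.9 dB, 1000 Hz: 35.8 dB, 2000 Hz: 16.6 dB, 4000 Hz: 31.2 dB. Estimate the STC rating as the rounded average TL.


Given TL values at each frequency:
  125 Hz: 39.2 dB
  250 Hz: 21.3 dB
  500 Hz: 27.9 dB
  1000 Hz: 35.8 dB
  2000 Hz: 16.6 dB
  4000 Hz: 31.2 dB
Formula: STC ~ round(average of TL values)
Sum = 39.2 + 21.3 + 27.9 + 35.8 + 16.6 + 31.2 = 172.0
Average = 172.0 / 6 = 28.67
Rounded: 29

29


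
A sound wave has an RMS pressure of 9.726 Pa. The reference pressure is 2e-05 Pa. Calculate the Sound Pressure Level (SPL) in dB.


Given values:
  p = 9.726 Pa
  p_ref = 2e-05 Pa
Formula: SPL = 20 * log10(p / p_ref)
Compute ratio: p / p_ref = 9.726 / 2e-05 = 486300
Compute log10: log10(486300) = 5.686904
Multiply: SPL = 20 * 5.686904 = 113.74

113.74 dB


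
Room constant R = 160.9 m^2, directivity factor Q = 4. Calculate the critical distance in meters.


Given values:
  R = 160.9 m^2, Q = 4
Formula: d_c = 0.141 * sqrt(Q * R)
Compute Q * R = 4 * 160.9 = 643.6
Compute sqrt(643.6) = 25.3693
d_c = 0.141 * 25.3693 = 3.577

3.577 m


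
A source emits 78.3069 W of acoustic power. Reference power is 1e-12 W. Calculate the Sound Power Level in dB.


Given values:
  W = 78.3069 W
  W_ref = 1e-12 W
Formula: SWL = 10 * log10(W / W_ref)
Compute ratio: W / W_ref = 78306900000000
Compute log10: log10(78306900000000) = 13.8938
Multiply: SWL = 10 * 13.8938 = 138.94

138.94 dB


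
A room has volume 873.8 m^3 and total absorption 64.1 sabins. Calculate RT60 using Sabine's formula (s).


Given values:
  V = 873.8 m^3
  A = 64.1 sabins
Formula: RT60 = 0.161 * V / A
Numerator: 0.161 * 873.8 = 140.6818
RT60 = 140.6818 / 64.1 = 2.195

2.195 s


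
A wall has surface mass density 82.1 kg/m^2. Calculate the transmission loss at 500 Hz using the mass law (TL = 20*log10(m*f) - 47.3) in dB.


Given values:
  m = 82.1 kg/m^2, f = 500 Hz
Formula: TL = 20 * log10(m * f) - 47.3
Compute m * f = 82.1 * 500 = 41050.0
Compute log10(41050.0) = 4.613313
Compute 20 * 4.613313 = 92.2663
TL = 92.2663 - 47.3 = 44.97

44.97 dB


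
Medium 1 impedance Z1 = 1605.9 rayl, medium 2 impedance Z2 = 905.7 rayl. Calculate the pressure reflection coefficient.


Given values:
  Z1 = 1605.9 rayl, Z2 = 905.7 rayl
Formula: R = (Z2 - Z1) / (Z2 + Z1)
Numerator: Z2 - Z1 = 905.7 - 1605.9 = -700.2
Denominator: Z2 + Z1 = 905.7 + 1605.9 = 2511.6
R = -700.2 / 2511.6 = -0.2788

-0.2788


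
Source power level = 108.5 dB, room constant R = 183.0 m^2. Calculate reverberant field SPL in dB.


Given values:
  Lw = 108.5 dB, R = 183.0 m^2
Formula: SPL = Lw + 10 * log10(4 / R)
Compute 4 / R = 4 / 183.0 = 0.021858
Compute 10 * log10(0.021858) = -16.6039
SPL = 108.5 + (-16.6039) = 91.9

91.9 dB


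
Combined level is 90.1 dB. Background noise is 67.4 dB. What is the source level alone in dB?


Given values:
  L_total = 90.1 dB, L_bg = 67.4 dB
Formula: L_source = 10 * log10(10^(L_total/10) - 10^(L_bg/10))
Convert to linear:
  10^(90.1/10) = 1023292992.2808
  10^(67.4/10) = 5495408.7386
Difference: 1023292992.2808 - 5495408.7386 = 1017797583.5422
L_source = 10 * log10(1017797583.5422) = 90.08

90.08 dB


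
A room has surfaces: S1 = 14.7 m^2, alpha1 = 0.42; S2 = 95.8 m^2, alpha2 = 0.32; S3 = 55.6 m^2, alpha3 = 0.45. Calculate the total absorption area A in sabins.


Given surfaces:
  Surface 1: 14.7 * 0.42 = 6.174
  Surface 2: 95.8 * 0.32 = 30.656
  Surface 3: 55.6 * 0.45 = 25.02
Formula: A = sum(Si * alpha_i)
A = 6.174 + 30.656 + 25.02
A = 61.85

61.85 sabins


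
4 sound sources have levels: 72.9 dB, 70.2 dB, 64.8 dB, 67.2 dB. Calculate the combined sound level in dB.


Formula: L_total = 10 * log10( sum(10^(Li/10)) )
  Source 1: 10^(72.9/10) = 19498445.9976
  Source 2: 10^(70.2/10) = 10471285.4805
  Source 3: 10^(64.8/10) = 3019951.7204
  Source 4: 10^(67.2/10) = 5248074.6025
Sum of linear values = 38237757.801
L_total = 10 * log10(38237757.801) = 75.82

75.82 dB


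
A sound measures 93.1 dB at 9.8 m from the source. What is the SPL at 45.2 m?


Given values:
  SPL1 = 93.1 dB, r1 = 9.8 m, r2 = 45.2 m
Formula: SPL2 = SPL1 - 20 * log10(r2 / r1)
Compute ratio: r2 / r1 = 45.2 / 9.8 = 4.6122
Compute log10: log10(4.6122) = 0.663908
Compute drop: 20 * 0.663908 = 13.2782
SPL2 = 93.1 - 13.2782 = 79.82

79.82 dB


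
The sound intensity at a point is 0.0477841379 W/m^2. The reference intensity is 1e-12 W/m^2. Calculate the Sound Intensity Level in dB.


Given values:
  I = 0.0477841379 W/m^2
  I_ref = 1e-12 W/m^2
Formula: SIL = 10 * log10(I / I_ref)
Compute ratio: I / I_ref = 47784137900
Compute log10: log10(47784137900) = 10.679284
Multiply: SIL = 10 * 10.679284 = 106.79

106.79 dB


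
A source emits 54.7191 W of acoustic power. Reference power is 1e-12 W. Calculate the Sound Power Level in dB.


Given values:
  W = 54.7191 W
  W_ref = 1e-12 W
Formula: SWL = 10 * log10(W / W_ref)
Compute ratio: W / W_ref = 54719100000000
Compute log10: log10(54719100000000) = 13.738139
Multiply: SWL = 10 * 13.738139 = 137.38

137.38 dB


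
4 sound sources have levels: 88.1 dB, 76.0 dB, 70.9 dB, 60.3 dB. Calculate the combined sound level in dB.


Formula: L_total = 10 * log10( sum(10^(Li/10)) )
  Source 1: 10^(88.1/10) = 645654229.0347
  Source 2: 10^(76.0/10) = 39810717.0553
  Source 3: 10^(70.9/10) = 12302687.7081
  Source 4: 10^(60.3/10) = 1071519.3052
Sum of linear values = 698839153.1033
L_total = 10 * log10(698839153.1033) = 88.44

88.44 dB


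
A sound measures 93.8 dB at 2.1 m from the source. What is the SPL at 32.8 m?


Given values:
  SPL1 = 93.8 dB, r1 = 2.1 m, r2 = 32.8 m
Formula: SPL2 = SPL1 - 20 * log10(r2 / r1)
Compute ratio: r2 / r1 = 32.8 / 2.1 = 15.619
Compute log10: log10(15.619) = 1.193653
Compute drop: 20 * 1.193653 = 23.8731
SPL2 = 93.8 - 23.8731 = 69.93

69.93 dB


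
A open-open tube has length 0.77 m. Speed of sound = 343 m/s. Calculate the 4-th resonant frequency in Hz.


Given values:
  Tube type: open-open, L = 0.77 m, c = 343 m/s, n = 4
Formula: f_n = n * c / (2 * L)
Compute 2 * L = 2 * 0.77 = 1.54
f = 4 * 343 / 1.54
f = 890.91

890.91 Hz


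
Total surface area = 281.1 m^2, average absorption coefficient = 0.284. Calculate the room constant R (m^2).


Given values:
  S = 281.1 m^2, alpha = 0.284
Formula: R = S * alpha / (1 - alpha)
Numerator: 281.1 * 0.284 = 79.8324
Denominator: 1 - 0.284 = 0.716
R = 79.8324 / 0.716 = 111.5

111.5 m^2


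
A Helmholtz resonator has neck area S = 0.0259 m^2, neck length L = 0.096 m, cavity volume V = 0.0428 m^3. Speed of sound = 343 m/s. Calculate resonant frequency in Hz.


Given values:
  S = 0.0259 m^2, L = 0.096 m, V = 0.0428 m^3, c = 343 m/s
Formula: f = (c / (2*pi)) * sqrt(S / (V * L))
Compute V * L = 0.0428 * 0.096 = 0.0041088
Compute S / (V * L) = 0.0259 / 0.0041088 = 6.3035
Compute sqrt(6.3035) = 2.510677
Compute c / (2*pi) = 343 / 6.283185 = 54.590148
f = 54.590148 * 2.510677 = 137.06

137.06 Hz


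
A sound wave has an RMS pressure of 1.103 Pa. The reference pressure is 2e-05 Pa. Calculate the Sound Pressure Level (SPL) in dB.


Given values:
  p = 1.103 Pa
  p_ref = 2e-05 Pa
Formula: SPL = 20 * log10(p / p_ref)
Compute ratio: p / p_ref = 1.103 / 2e-05 = 55150
Compute log10: log10(55150) = 4.741546
Multiply: SPL = 20 * 4.741546 = 94.83

94.83 dB


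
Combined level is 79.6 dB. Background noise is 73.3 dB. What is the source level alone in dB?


Given values:
  L_total = 79.6 dB, L_bg = 73.3 dB
Formula: L_source = 10 * log10(10^(L_total/10) - 10^(L_bg/10))
Convert to linear:
  10^(79.6/10) = 91201083.9356
  10^(73.3/10) = 21379620.895
Difference: 91201083.9356 - 21379620.895 = 69821463.0406
L_source = 10 * log10(69821463.0406) = 78.44

78.44 dB


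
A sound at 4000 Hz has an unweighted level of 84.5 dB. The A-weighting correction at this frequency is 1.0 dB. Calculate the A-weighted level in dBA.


Given values:
  SPL = 84.5 dB
  A-weighting at 4000 Hz = 1.0 dB
Formula: L_A = SPL + A_weight
L_A = 84.5 + (1.0)
L_A = 85.5

85.5 dBA


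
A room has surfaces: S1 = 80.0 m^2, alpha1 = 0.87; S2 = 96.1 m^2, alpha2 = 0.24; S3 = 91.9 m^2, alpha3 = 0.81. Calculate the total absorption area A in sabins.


Given surfaces:
  Surface 1: 80.0 * 0.87 = 69.6
  Surface 2: 96.1 * 0.24 = 23.064
  Surface 3: 91.9 * 0.81 = 74.439
Formula: A = sum(Si * alpha_i)
A = 69.6 + 23.064 + 74.439
A = 167.1

167.1 sabins


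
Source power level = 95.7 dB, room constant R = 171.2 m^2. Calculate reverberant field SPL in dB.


Given values:
  Lw = 95.7 dB, R = 171.2 m^2
Formula: SPL = Lw + 10 * log10(4 / R)
Compute 4 / R = 4 / 171.2 = 0.023364
Compute 10 * log10(0.023364) = -16.3145
SPL = 95.7 + (-16.3145) = 79.39

79.39 dB


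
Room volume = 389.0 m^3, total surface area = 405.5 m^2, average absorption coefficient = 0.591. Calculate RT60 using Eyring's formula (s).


Given values:
  V = 389.0 m^3, S = 405.5 m^2, alpha = 0.591
Formula: RT60 = 0.161 * V / (-S * ln(1 - alpha))
Compute ln(1 - 0.591) = ln(0.409) = -0.89404
Denominator: -405.5 * -0.89404 = 362.5332
Numerator: 0.161 * 389.0 = 62.629
RT60 = 62.629 / 362.5332 = 0.173

0.173 s


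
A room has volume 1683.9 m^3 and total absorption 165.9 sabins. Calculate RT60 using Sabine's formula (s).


Given values:
  V = 1683.9 m^3
  A = 165.9 sabins
Formula: RT60 = 0.161 * V / A
Numerator: 0.161 * 1683.9 = 271.1079
RT60 = 271.1079 / 165.9 = 1.634

1.634 s


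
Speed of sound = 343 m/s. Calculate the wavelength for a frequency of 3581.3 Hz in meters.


Given values:
  c = 343 m/s, f = 3581.3 Hz
Formula: lambda = c / f
lambda = 343 / 3581.3
lambda = 0.0958

0.0958 m


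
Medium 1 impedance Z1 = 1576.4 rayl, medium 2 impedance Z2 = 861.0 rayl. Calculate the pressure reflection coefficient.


Given values:
  Z1 = 1576.4 rayl, Z2 = 861.0 rayl
Formula: R = (Z2 - Z1) / (Z2 + Z1)
Numerator: Z2 - Z1 = 861.0 - 1576.4 = -715.4
Denominator: Z2 + Z1 = 861.0 + 1576.4 = 2437.4
R = -715.4 / 2437.4 = -0.2935

-0.2935


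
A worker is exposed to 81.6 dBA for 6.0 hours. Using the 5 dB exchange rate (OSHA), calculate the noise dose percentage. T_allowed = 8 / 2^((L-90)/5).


Given values:
  L = 81.6 dBA, T = 6.0 hours
Formula: T_allowed = 8 / 2^((L - 90) / 5)
Compute exponent: (81.6 - 90) / 5 = -1.68
Compute 2^(-1.68) = 0.312083
T_allowed = 8 / 0.312083 = 25.634206 hours
Dose = (T / T_allowed) * 100
Dose = (6.0 / 25.634206) * 100 = 23.41

23.41 %


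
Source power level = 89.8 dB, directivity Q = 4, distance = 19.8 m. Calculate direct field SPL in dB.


Given values:
  Lw = 89.8 dB, Q = 4, r = 19.8 m
Formula: SPL = Lw + 10 * log10(Q / (4 * pi * r^2))
Compute 4 * pi * r^2 = 4 * pi * 19.8^2 = 4926.5199
Compute Q / denom = 4 / 4926.5199 = 0.00081193
Compute 10 * log10(0.00081193) = -30.9048
SPL = 89.8 + (-30.9048) = 58.9

58.9 dB


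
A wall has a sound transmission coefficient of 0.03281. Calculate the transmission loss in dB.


Given values:
  tau = 0.03281
Formula: TL = 10 * log10(1 / tau)
Compute 1 / tau = 1 / 0.03281 = 30.4785
Compute log10(30.4785) = 1.483994
TL = 10 * 1.483994 = 14.84

14.84 dB


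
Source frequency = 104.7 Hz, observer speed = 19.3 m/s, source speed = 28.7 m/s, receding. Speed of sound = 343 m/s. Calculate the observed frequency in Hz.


Given values:
  f_s = 104.7 Hz, v_o = 19.3 m/s, v_s = 28.7 m/s
  Direction: receding
Formula: f_o = f_s * (c - v_o) / (c + v_s)
Numerator: c - v_o = 343 - 19.3 = 323.7
Denominator: c + v_s = 343 + 28.7 = 371.7
f_o = 104.7 * 323.7 / 371.7 = 91.18

91.18 Hz


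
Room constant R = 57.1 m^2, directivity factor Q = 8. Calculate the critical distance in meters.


Given values:
  R = 57.1 m^2, Q = 8
Formula: d_c = 0.141 * sqrt(Q * R)
Compute Q * R = 8 * 57.1 = 456.8
Compute sqrt(456.8) = 21.3729
d_c = 0.141 * 21.3729 = 3.014

3.014 m


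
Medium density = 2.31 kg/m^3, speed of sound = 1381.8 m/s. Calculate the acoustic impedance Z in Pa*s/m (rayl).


Given values:
  rho = 2.31 kg/m^3
  c = 1381.8 m/s
Formula: Z = rho * c
Z = 2.31 * 1381.8
Z = 3191.96

3191.96 rayl


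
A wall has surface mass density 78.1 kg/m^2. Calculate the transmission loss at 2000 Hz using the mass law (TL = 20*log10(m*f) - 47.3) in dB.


Given values:
  m = 78.1 kg/m^2, f = 2000 Hz
Formula: TL = 20 * log10(m * f) - 47.3
Compute m * f = 78.1 * 2000 = 156200.0
Compute log10(156200.0) = 5.193681
Compute 20 * 5.193681 = 103.8736
TL = 103.8736 - 47.3 = 56.57

56.57 dB


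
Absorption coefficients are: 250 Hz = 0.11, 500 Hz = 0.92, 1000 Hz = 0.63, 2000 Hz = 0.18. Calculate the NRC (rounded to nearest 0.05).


Given values:
  a_250 = 0.11, a_500 = 0.92
  a_1000 = 0.63, a_2000 = 0.18
Formula: NRC = (a250 + a500 + a1000 + a2000) / 4
Sum = 0.11 + 0.92 + 0.63 + 0.18 = 1.84
NRC = 1.84 / 4 = 0.46
Rounded to nearest 0.05: 0.45

0.45


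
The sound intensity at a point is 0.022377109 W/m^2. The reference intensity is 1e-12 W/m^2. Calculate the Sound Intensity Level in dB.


Given values:
  I = 0.022377109 W/m^2
  I_ref = 1e-12 W/m^2
Formula: SIL = 10 * log10(I / I_ref)
Compute ratio: I / I_ref = 22377109000
Compute log10: log10(22377109000) = 10.349804
Multiply: SIL = 10 * 10.349804 = 103.5

103.5 dB


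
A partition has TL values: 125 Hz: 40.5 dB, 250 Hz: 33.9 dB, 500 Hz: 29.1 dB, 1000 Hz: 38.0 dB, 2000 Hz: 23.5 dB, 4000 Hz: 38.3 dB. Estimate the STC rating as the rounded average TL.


Given TL values at each frequency:
  125 Hz: 40.5 dB
  250 Hz: 33.9 dB
  500 Hz: 29.1 dB
  1000 Hz: 38.0 dB
  2000 Hz: 23.5 dB
  4000 Hz: 38.3 dB
Formula: STC ~ round(average of TL values)
Sum = 40.5 + 33.9 + 29.1 + 38.0 + 23.5 + 38.3 = 203.3
Average = 203.3 / 6 = 33.88
Rounded: 34

34
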